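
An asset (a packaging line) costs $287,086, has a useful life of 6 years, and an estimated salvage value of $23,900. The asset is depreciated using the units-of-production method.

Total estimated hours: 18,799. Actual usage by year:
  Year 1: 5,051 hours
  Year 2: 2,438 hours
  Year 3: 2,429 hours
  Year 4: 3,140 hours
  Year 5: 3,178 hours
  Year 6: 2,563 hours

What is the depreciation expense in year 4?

Depreciable base = $287,086 − $23,900 = $263,186.
Rate = $263,186 / 18,799 hours = $14 per hour.
Year 1: 5,051 × $14 = $70,714. Book value $216,372.
Year 2: 2,438 × $14 = $34,132. Book value $182,240.
Year 3: 2,429 × $14 = $34,006. Book value $148,234.
Year 4: 3,140 × $14 = $43,960. Book value $104,274.

$43,960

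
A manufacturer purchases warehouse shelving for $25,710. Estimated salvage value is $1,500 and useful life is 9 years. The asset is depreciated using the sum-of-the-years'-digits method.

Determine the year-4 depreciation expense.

$3,228

Depreciable base = $25,710 − $1,500 = $24,210.
Sum of the years' digits = 9+8+7+6+5+4+3+2+1 = 45.
Year 1: $24,210 × 9/45 = $4,842. Book value $20,868.
Year 2: $24,210 × 8/45 = $4,304. Book value $16,564.
Year 3: $24,210 × 7/45 = $3,766. Book value $12,798.
Year 4: $24,210 × 6/45 = $3,228. Book value $9,570.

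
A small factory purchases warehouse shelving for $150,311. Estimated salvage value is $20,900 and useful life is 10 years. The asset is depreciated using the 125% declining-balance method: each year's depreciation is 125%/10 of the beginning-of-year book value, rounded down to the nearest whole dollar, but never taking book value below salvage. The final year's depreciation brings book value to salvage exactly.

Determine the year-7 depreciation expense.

$8,432

Depreciable base = $150,311 − $20,900 = $129,411.
Year 1: ⌊$150,311 × 125%/10⌋ = $18,788. Book value $131,523.
Year 2: ⌊$131,523 × 125%/10⌋ = $16,440. Book value $115,083.
Year 3: ⌊$115,083 × 125%/10⌋ = $14,385. Book value $100,698.
Year 4: ⌊$100,698 × 125%/10⌋ = $12,587. Book value $88,111.
Year 5: ⌊$88,111 × 125%/10⌋ = $11,013. Book value $77,098.
Year 6: ⌊$77,098 × 125%/10⌋ = $9,637. Book value $67,461.
Year 7: ⌊$67,461 × 125%/10⌋ = $8,432. Book value $59,029.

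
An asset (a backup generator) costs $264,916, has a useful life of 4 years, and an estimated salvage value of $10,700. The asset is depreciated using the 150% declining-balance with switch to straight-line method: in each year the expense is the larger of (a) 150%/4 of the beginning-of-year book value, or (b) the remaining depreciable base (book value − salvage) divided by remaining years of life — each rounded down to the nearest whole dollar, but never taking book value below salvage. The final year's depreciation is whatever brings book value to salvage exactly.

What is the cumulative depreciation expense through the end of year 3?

Depreciable base = $264,916 − $10,700 = $254,216.
Year 1: DB = ⌊$264,916 × 150%/4⌋ = $99,343; SL = ⌊$254,216/4⌋ = $63,554 → take DB $99,343. Book value $165,573.
Year 2: DB = ⌊$165,573 × 150%/4⌋ = $62,089; SL = ⌊$154,873/3⌋ = $51,624 → take DB $62,089. Book value $103,484.
Year 3: DB = ⌊$103,484 × 150%/4⌋ = $38,806; SL = ⌊$92,784/2⌋ = $46,392 → take SL $46,392. Book value $57,092.
Accumulated through year 3 = $264,916 − $57,092 = $207,824.

$207,824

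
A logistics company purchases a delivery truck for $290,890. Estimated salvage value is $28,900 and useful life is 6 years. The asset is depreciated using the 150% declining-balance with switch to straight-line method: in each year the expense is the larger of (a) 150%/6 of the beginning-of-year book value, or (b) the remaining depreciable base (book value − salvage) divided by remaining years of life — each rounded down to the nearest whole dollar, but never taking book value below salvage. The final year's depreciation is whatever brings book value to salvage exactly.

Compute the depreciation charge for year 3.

Depreciable base = $290,890 − $28,900 = $261,990.
Year 1: DB = ⌊$290,890 × 150%/6⌋ = $72,722; SL = ⌊$261,990/6⌋ = $43,665 → take DB $72,722. Book value $218,168.
Year 2: DB = ⌊$218,168 × 150%/6⌋ = $54,542; SL = ⌊$189,268/5⌋ = $37,853 → take DB $54,542. Book value $163,626.
Year 3: DB = ⌊$163,626 × 150%/6⌋ = $40,906; SL = ⌊$134,726/4⌋ = $33,681 → take DB $40,906. Book value $122,720.

$40,906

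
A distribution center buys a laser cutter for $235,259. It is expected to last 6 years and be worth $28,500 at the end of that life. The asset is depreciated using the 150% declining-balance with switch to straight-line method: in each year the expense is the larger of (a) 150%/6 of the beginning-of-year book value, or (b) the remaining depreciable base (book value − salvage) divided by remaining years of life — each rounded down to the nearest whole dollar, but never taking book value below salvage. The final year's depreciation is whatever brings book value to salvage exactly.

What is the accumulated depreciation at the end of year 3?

Depreciable base = $235,259 − $28,500 = $206,759.
Year 1: DB = ⌊$235,259 × 150%/6⌋ = $58,814; SL = ⌊$206,759/6⌋ = $34,459 → take DB $58,814. Book value $176,445.
Year 2: DB = ⌊$176,445 × 150%/6⌋ = $44,111; SL = ⌊$147,945/5⌋ = $29,589 → take DB $44,111. Book value $132,334.
Year 3: DB = ⌊$132,334 × 150%/6⌋ = $33,083; SL = ⌊$103,834/4⌋ = $25,958 → take DB $33,083. Book value $99,251.
Accumulated through year 3 = $235,259 − $99,251 = $136,008.

$136,008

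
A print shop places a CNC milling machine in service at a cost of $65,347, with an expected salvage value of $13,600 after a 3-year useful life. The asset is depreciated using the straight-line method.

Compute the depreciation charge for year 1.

$17,249

Depreciable base = $65,347 − $13,600 = $51,747.
Annual expense = $51,747 / 3 = $17,249.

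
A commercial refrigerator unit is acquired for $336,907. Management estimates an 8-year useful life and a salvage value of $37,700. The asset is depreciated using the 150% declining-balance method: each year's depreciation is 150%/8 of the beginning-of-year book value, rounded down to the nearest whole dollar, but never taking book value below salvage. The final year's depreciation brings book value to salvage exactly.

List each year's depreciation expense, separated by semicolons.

Depreciable base = $336,907 − $37,700 = $299,207.
Year 1: ⌊$336,907 × 150%/8⌋ = $63,170. Book value $273,737.
Year 2: ⌊$273,737 × 150%/8⌋ = $51,325. Book value $222,412.
Year 3: ⌊$222,412 × 150%/8⌋ = $41,702. Book value $180,710.
Year 4: ⌊$180,710 × 150%/8⌋ = $33,883. Book value $146,827.
Year 5: ⌊$146,827 × 150%/8⌋ = $27,530. Book value $119,297.
Year 6: ⌊$119,297 × 150%/8⌋ = $22,368. Book value $96,929.
Year 7: ⌊$96,929 × 150%/8⌋ = $18,174. Book value $78,755.
Year 8 (final): $78,755 − $37,700 = $41,055. Book value $37,700.

$63,170; $51,325; $41,702; $33,883; $27,530; $22,368; $18,174; $41,055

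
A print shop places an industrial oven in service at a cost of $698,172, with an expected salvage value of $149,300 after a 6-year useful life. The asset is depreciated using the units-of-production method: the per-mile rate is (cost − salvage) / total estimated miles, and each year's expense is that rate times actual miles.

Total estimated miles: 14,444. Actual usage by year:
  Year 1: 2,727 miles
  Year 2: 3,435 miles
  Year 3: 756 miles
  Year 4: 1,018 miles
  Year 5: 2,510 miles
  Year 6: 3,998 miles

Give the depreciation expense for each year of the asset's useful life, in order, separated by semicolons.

$103,626; $130,530; $28,728; $38,684; $95,380; $151,924

Depreciable base = $698,172 − $149,300 = $548,872.
Rate = $548,872 / 14,444 miles = $38 per mile.
Year 1: 2,727 × $38 = $103,626. Book value $594,546.
Year 2: 3,435 × $38 = $130,530. Book value $464,016.
Year 3: 756 × $38 = $28,728. Book value $435,288.
Year 4: 1,018 × $38 = $38,684. Book value $396,604.
Year 5: 2,510 × $38 = $95,380. Book value $301,224.
Year 6: 3,998 × $38 = $151,924. Book value $149,300.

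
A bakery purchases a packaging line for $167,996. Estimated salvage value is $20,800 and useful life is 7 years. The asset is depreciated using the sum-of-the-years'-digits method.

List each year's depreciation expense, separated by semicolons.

$36,799; $31,542; $26,285; $21,028; $15,771; $10,514; $5,257

Depreciable base = $167,996 − $20,800 = $147,196.
Sum of the years' digits = 7+6+5+4+3+2+1 = 28.
Year 1: $147,196 × 7/28 = $36,799. Book value $131,197.
Year 2: $147,196 × 6/28 = $31,542. Book value $99,655.
Year 3: $147,196 × 5/28 = $26,285. Book value $73,370.
Year 4: $147,196 × 4/28 = $21,028. Book value $52,342.
Year 5: $147,196 × 3/28 = $15,771. Book value $36,571.
Year 6: $147,196 × 2/28 = $10,514. Book value $26,057.
Year 7: $147,196 × 1/28 = $5,257. Book value $20,800.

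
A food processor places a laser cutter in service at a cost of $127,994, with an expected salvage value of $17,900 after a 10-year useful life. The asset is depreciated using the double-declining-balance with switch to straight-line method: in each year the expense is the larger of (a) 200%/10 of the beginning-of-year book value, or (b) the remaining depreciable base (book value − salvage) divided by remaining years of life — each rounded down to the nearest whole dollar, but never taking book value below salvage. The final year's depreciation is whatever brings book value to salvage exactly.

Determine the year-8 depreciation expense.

$5,368

Depreciable base = $127,994 − $17,900 = $110,094.
Year 1: DB = ⌊$127,994 × 200%/10⌋ = $25,598; SL = ⌊$110,094/10⌋ = $11,009 → take DB $25,598. Book value $102,396.
Year 2: DB = ⌊$102,396 × 200%/10⌋ = $20,479; SL = ⌊$84,496/9⌋ = $9,388 → take DB $20,479. Book value $81,917.
Year 3: DB = ⌊$81,917 × 200%/10⌋ = $16,383; SL = ⌊$64,017/8⌋ = $8,002 → take DB $16,383. Book value $65,534.
Year 4: DB = ⌊$65,534 × 200%/10⌋ = $13,106; SL = ⌊$47,634/7⌋ = $6,804 → take DB $13,106. Book value $52,428.
Year 5: DB = ⌊$52,428 × 200%/10⌋ = $10,485; SL = ⌊$34,528/6⌋ = $5,754 → take DB $10,485. Book value $41,943.
Year 6: DB = ⌊$41,943 × 200%/10⌋ = $8,388; SL = ⌊$24,043/5⌋ = $4,808 → take DB $8,388. Book value $33,555.
Year 7: DB = ⌊$33,555 × 200%/10⌋ = $6,711; SL = ⌊$15,655/4⌋ = $3,913 → take DB $6,711. Book value $26,844.
Year 8: DB = ⌊$26,844 × 200%/10⌋ = $5,368; SL = ⌊$8,944/3⌋ = $2,981 → take DB $5,368. Book value $21,476.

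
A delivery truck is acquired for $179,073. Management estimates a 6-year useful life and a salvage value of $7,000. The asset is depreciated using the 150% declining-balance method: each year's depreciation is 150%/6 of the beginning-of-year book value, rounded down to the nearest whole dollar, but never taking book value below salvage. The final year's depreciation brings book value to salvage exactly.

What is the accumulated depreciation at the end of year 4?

Depreciable base = $179,073 − $7,000 = $172,073.
Year 1: ⌊$179,073 × 150%/6⌋ = $44,768. Book value $134,305.
Year 2: ⌊$134,305 × 150%/6⌋ = $33,576. Book value $100,729.
Year 3: ⌊$100,729 × 150%/6⌋ = $25,182. Book value $75,547.
Year 4: ⌊$75,547 × 150%/6⌋ = $18,886. Book value $56,661.
Accumulated through year 4 = $179,073 − $56,661 = $122,412.

$122,412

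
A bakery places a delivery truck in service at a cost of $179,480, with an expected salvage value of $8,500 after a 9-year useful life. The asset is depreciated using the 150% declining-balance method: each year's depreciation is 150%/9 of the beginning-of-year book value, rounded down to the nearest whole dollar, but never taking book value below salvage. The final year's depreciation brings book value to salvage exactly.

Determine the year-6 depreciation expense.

$12,021

Depreciable base = $179,480 − $8,500 = $170,980.
Year 1: ⌊$179,480 × 150%/9⌋ = $29,913. Book value $149,567.
Year 2: ⌊$149,567 × 150%/9⌋ = $24,927. Book value $124,640.
Year 3: ⌊$124,640 × 150%/9⌋ = $20,773. Book value $103,867.
Year 4: ⌊$103,867 × 150%/9⌋ = $17,311. Book value $86,556.
Year 5: ⌊$86,556 × 150%/9⌋ = $14,426. Book value $72,130.
Year 6: ⌊$72,130 × 150%/9⌋ = $12,021. Book value $60,109.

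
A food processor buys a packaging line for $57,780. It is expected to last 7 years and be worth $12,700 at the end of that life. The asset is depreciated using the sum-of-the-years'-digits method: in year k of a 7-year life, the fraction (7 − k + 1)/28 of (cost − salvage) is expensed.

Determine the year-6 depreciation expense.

Depreciable base = $57,780 − $12,700 = $45,080.
Sum of the years' digits = 7+6+5+4+3+2+1 = 28.
Year 1: $45,080 × 7/28 = $11,270. Book value $46,510.
Year 2: $45,080 × 6/28 = $9,660. Book value $36,850.
Year 3: $45,080 × 5/28 = $8,050. Book value $28,800.
Year 4: $45,080 × 4/28 = $6,440. Book value $22,360.
Year 5: $45,080 × 3/28 = $4,830. Book value $17,530.
Year 6: $45,080 × 2/28 = $3,220. Book value $14,310.

$3,220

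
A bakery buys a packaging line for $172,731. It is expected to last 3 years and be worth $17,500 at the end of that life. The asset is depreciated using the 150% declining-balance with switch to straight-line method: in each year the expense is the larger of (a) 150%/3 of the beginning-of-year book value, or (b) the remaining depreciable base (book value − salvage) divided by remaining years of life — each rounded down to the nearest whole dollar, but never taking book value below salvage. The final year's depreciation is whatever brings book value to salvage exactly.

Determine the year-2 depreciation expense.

Depreciable base = $172,731 − $17,500 = $155,231.
Year 1: DB = ⌊$172,731 × 150%/3⌋ = $86,365; SL = ⌊$155,231/3⌋ = $51,743 → take DB $86,365. Book value $86,366.
Year 2: DB = ⌊$86,366 × 150%/3⌋ = $43,183; SL = ⌊$68,866/2⌋ = $34,433 → take DB $43,183. Book value $43,183.

$43,183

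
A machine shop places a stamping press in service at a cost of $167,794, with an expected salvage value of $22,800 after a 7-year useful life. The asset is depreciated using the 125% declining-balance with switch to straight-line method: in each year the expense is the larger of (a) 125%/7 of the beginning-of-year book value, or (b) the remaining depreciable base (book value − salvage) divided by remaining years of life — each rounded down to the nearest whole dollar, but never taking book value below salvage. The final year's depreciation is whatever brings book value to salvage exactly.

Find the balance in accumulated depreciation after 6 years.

$127,443

Depreciable base = $167,794 − $22,800 = $144,994.
Year 1: DB = ⌊$167,794 × 125%/7⌋ = $29,963; SL = ⌊$144,994/7⌋ = $20,713 → take DB $29,963. Book value $137,831.
Year 2: DB = ⌊$137,831 × 125%/7⌋ = $24,612; SL = ⌊$115,031/6⌋ = $19,171 → take DB $24,612. Book value $113,219.
Year 3: DB = ⌊$113,219 × 125%/7⌋ = $20,217; SL = ⌊$90,419/5⌋ = $18,083 → take DB $20,217. Book value $93,002.
Year 4: DB = ⌊$93,002 × 125%/7⌋ = $16,607; SL = ⌊$70,202/4⌋ = $17,550 → take SL $17,550. Book value $75,452.
Year 5: DB = ⌊$75,452 × 125%/7⌋ = $13,473; SL = ⌊$52,652/3⌋ = $17,550 → take SL $17,550. Book value $57,902.
Year 6: DB = ⌊$57,902 × 125%/7⌋ = $10,339; SL = ⌊$35,102/2⌋ = $17,551 → take SL $17,551. Book value $40,351.
Accumulated through year 6 = $167,794 − $40,351 = $127,443.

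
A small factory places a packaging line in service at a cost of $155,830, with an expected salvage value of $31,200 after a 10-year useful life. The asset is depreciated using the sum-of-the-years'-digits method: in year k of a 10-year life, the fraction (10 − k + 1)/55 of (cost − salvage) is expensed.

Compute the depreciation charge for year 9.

Depreciable base = $155,830 − $31,200 = $124,630.
Sum of the years' digits = 10+9+8+7+6+5+4+3+2+1 = 55.
Year 1: $124,630 × 10/55 = $22,660. Book value $133,170.
Year 2: $124,630 × 9/55 = $20,394. Book value $112,776.
Year 3: $124,630 × 8/55 = $18,128. Book value $94,648.
Year 4: $124,630 × 7/55 = $15,862. Book value $78,786.
Year 5: $124,630 × 6/55 = $13,596. Book value $65,190.
Year 6: $124,630 × 5/55 = $11,330. Book value $53,860.
Year 7: $124,630 × 4/55 = $9,064. Book value $44,796.
Year 8: $124,630 × 3/55 = $6,798. Book value $37,998.
Year 9: $124,630 × 2/55 = $4,532. Book value $33,466.

$4,532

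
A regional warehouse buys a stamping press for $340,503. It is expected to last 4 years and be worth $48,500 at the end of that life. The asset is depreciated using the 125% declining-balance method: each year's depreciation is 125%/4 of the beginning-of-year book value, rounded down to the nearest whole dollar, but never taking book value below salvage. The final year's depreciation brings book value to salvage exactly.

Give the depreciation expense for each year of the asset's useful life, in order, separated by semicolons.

Depreciable base = $340,503 − $48,500 = $292,003.
Year 1: ⌊$340,503 × 125%/4⌋ = $106,407. Book value $234,096.
Year 2: ⌊$234,096 × 125%/4⌋ = $73,155. Book value $160,941.
Year 3: ⌊$160,941 × 125%/4⌋ = $50,294. Book value $110,647.
Year 4 (final): $110,647 − $48,500 = $62,147. Book value $48,500.

$106,407; $73,155; $50,294; $62,147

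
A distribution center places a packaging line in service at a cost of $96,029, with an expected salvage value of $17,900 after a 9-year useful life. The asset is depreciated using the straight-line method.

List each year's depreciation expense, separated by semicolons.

Depreciable base = $96,029 − $17,900 = $78,129.
Annual expense = $78,129 / 9 = $8,681.
End of year 1: book value $87,348.
End of year 2: book value $78,667.
End of year 3: book value $69,986.
End of year 4: book value $61,305.
End of year 5: book value $52,624.
End of year 6: book value $43,943.
End of year 7: book value $35,262.
End of year 8: book value $26,581.
End of year 9: book value $17,900.

$8,681; $8,681; $8,681; $8,681; $8,681; $8,681; $8,681; $8,681; $8,681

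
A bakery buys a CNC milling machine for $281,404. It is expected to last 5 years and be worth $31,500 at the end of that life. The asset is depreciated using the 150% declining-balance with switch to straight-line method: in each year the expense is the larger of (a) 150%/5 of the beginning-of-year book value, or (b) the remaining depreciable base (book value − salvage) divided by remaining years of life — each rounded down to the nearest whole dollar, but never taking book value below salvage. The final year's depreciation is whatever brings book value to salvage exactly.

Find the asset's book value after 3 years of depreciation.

Depreciable base = $281,404 − $31,500 = $249,904.
Year 1: DB = ⌊$281,404 × 150%/5⌋ = $84,421; SL = ⌊$249,904/5⌋ = $49,980 → take DB $84,421. Book value $196,983.
Year 2: DB = ⌊$196,983 × 150%/5⌋ = $59,094; SL = ⌊$165,483/4⌋ = $41,370 → take DB $59,094. Book value $137,889.
Year 3: DB = ⌊$137,889 × 150%/5⌋ = $41,366; SL = ⌊$106,389/3⌋ = $35,463 → take DB $41,366. Book value $96,523.

$96,523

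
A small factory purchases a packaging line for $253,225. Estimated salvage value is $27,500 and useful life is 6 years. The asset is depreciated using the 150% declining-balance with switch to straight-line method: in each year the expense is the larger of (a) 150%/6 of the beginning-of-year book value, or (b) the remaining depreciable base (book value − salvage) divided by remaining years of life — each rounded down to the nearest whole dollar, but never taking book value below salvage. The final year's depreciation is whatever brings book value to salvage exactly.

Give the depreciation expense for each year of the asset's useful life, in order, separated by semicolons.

$63,306; $47,479; $35,610; $26,707; $26,311; $26,312

Depreciable base = $253,225 − $27,500 = $225,725.
Year 1: DB = ⌊$253,225 × 150%/6⌋ = $63,306; SL = ⌊$225,725/6⌋ = $37,620 → take DB $63,306. Book value $189,919.
Year 2: DB = ⌊$189,919 × 150%/6⌋ = $47,479; SL = ⌊$162,419/5⌋ = $32,483 → take DB $47,479. Book value $142,440.
Year 3: DB = ⌊$142,440 × 150%/6⌋ = $35,610; SL = ⌊$114,940/4⌋ = $28,735 → take DB $35,610. Book value $106,830.
Year 4: DB = ⌊$106,830 × 150%/6⌋ = $26,707; SL = ⌊$79,330/3⌋ = $26,443 → take DB $26,707. Book value $80,123.
Year 5: DB = ⌊$80,123 × 150%/6⌋ = $20,030; SL = ⌊$52,623/2⌋ = $26,311 → take SL $26,311. Book value $53,812.
Year 6 (final): $53,812 − $27,500 = $26,312. Book value $27,500.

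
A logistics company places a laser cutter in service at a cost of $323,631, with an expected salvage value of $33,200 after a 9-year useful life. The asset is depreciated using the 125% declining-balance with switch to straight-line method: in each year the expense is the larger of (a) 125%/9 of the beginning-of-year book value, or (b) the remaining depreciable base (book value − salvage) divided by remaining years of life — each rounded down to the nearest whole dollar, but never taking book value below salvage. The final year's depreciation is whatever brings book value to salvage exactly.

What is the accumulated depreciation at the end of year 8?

$261,523

Depreciable base = $323,631 − $33,200 = $290,431.
Year 1: DB = ⌊$323,631 × 125%/9⌋ = $44,948; SL = ⌊$290,431/9⌋ = $32,270 → take DB $44,948. Book value $278,683.
Year 2: DB = ⌊$278,683 × 125%/9⌋ = $38,705; SL = ⌊$245,483/8⌋ = $30,685 → take DB $38,705. Book value $239,978.
Year 3: DB = ⌊$239,978 × 125%/9⌋ = $33,330; SL = ⌊$206,778/7⌋ = $29,539 → take DB $33,330. Book value $206,648.
Year 4: DB = ⌊$206,648 × 125%/9⌋ = $28,701; SL = ⌊$173,448/6⌋ = $28,908 → take SL $28,908. Book value $177,740.
Year 5: DB = ⌊$177,740 × 125%/9⌋ = $24,686; SL = ⌊$144,540/5⌋ = $28,908 → take SL $28,908. Book value $148,832.
Year 6: DB = ⌊$148,832 × 125%/9⌋ = $20,671; SL = ⌊$115,632/4⌋ = $28,908 → take SL $28,908. Book value $119,924.
Year 7: DB = ⌊$119,924 × 125%/9⌋ = $16,656; SL = ⌊$86,724/3⌋ = $28,908 → take SL $28,908. Book value $91,016.
Year 8: DB = ⌊$91,016 × 125%/9⌋ = $12,641; SL = ⌊$57,816/2⌋ = $28,908 → take SL $28,908. Book value $62,108.
Accumulated through year 8 = $323,631 − $62,108 = $261,523.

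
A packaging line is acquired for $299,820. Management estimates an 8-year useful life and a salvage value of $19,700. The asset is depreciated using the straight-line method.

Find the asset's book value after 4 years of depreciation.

Depreciable base = $299,820 − $19,700 = $280,120.
Annual expense = $280,120 / 8 = $35,015.
End of year 1: book value $264,805.
End of year 2: book value $229,790.
End of year 3: book value $194,775.
End of year 4: book value $159,760.

$159,760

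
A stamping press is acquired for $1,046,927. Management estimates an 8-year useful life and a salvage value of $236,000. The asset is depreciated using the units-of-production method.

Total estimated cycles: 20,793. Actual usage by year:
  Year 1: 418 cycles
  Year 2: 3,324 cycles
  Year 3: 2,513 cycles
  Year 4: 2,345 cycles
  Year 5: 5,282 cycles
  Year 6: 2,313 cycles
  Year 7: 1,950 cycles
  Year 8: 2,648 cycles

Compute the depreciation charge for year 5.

Depreciable base = $1,046,927 − $236,000 = $810,927.
Rate = $810,927 / 20,793 cycles = $39 per cycle.
Year 1: 418 × $39 = $16,302. Book value $1,030,625.
Year 2: 3,324 × $39 = $129,636. Book value $900,989.
Year 3: 2,513 × $39 = $98,007. Book value $802,982.
Year 4: 2,345 × $39 = $91,455. Book value $711,527.
Year 5: 5,282 × $39 = $205,998. Book value $505,529.

$205,998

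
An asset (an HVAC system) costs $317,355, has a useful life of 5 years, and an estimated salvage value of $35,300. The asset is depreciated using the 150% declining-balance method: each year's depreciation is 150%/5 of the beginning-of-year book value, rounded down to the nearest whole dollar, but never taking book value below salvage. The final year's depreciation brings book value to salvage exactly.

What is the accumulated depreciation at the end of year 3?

$208,501

Depreciable base = $317,355 − $35,300 = $282,055.
Year 1: ⌊$317,355 × 150%/5⌋ = $95,206. Book value $222,149.
Year 2: ⌊$222,149 × 150%/5⌋ = $66,644. Book value $155,505.
Year 3: ⌊$155,505 × 150%/5⌋ = $46,651. Book value $108,854.
Accumulated through year 3 = $317,355 − $108,854 = $208,501.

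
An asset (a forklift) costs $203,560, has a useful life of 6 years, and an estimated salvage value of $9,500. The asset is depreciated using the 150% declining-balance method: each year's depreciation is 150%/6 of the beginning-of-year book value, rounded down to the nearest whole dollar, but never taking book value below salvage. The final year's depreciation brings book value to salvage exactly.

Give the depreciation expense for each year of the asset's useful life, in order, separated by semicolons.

Depreciable base = $203,560 − $9,500 = $194,060.
Year 1: ⌊$203,560 × 150%/6⌋ = $50,890. Book value $152,670.
Year 2: ⌊$152,670 × 150%/6⌋ = $38,167. Book value $114,503.
Year 3: ⌊$114,503 × 150%/6⌋ = $28,625. Book value $85,878.
Year 4: ⌊$85,878 × 150%/6⌋ = $21,469. Book value $64,409.
Year 5: ⌊$64,409 × 150%/6⌋ = $16,102. Book value $48,307.
Year 6 (final): $48,307 − $9,500 = $38,807. Book value $9,500.

$50,890; $38,167; $28,625; $21,469; $16,102; $38,807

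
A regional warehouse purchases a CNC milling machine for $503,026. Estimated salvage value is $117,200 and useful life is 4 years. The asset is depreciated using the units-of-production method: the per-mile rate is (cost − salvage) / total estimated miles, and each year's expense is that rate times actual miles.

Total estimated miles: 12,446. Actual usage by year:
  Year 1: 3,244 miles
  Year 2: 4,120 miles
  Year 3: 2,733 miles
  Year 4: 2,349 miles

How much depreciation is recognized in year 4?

$72,819

Depreciable base = $503,026 − $117,200 = $385,826.
Rate = $385,826 / 12,446 miles = $31 per mile.
Year 1: 3,244 × $31 = $100,564. Book value $402,462.
Year 2: 4,120 × $31 = $127,720. Book value $274,742.
Year 3: 2,733 × $31 = $84,723. Book value $190,019.
Year 4: 2,349 × $31 = $72,819. Book value $117,200.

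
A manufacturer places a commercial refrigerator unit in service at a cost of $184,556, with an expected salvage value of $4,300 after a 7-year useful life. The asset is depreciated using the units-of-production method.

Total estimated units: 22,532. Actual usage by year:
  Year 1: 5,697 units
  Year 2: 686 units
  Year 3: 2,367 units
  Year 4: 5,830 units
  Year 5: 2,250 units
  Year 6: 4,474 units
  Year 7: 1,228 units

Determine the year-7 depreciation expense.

Depreciable base = $184,556 − $4,300 = $180,256.
Rate = $180,256 / 22,532 units = $8 per unit.
Year 1: 5,697 × $8 = $45,576. Book value $138,980.
Year 2: 686 × $8 = $5,488. Book value $133,492.
Year 3: 2,367 × $8 = $18,936. Book value $114,556.
Year 4: 5,830 × $8 = $46,640. Book value $67,916.
Year 5: 2,250 × $8 = $18,000. Book value $49,916.
Year 6: 4,474 × $8 = $35,792. Book value $14,124.
Year 7: 1,228 × $8 = $9,824. Book value $4,300.

$9,824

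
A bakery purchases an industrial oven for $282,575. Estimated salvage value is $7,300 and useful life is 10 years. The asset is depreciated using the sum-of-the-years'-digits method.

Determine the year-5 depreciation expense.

$30,030

Depreciable base = $282,575 − $7,300 = $275,275.
Sum of the years' digits = 10+9+8+7+6+5+4+3+2+1 = 55.
Year 1: $275,275 × 10/55 = $50,050. Book value $232,525.
Year 2: $275,275 × 9/55 = $45,045. Book value $187,480.
Year 3: $275,275 × 8/55 = $40,040. Book value $147,440.
Year 4: $275,275 × 7/55 = $35,035. Book value $112,405.
Year 5: $275,275 × 6/55 = $30,030. Book value $82,375.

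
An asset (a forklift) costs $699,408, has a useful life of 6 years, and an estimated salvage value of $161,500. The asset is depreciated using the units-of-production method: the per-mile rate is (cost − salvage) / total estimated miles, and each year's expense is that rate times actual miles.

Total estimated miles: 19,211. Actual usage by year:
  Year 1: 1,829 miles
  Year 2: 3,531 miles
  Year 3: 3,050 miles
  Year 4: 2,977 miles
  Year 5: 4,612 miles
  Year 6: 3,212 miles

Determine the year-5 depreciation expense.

$129,136

Depreciable base = $699,408 − $161,500 = $537,908.
Rate = $537,908 / 19,211 miles = $28 per mile.
Year 1: 1,829 × $28 = $51,212. Book value $648,196.
Year 2: 3,531 × $28 = $98,868. Book value $549,328.
Year 3: 3,050 × $28 = $85,400. Book value $463,928.
Year 4: 2,977 × $28 = $83,356. Book value $380,572.
Year 5: 4,612 × $28 = $129,136. Book value $251,436.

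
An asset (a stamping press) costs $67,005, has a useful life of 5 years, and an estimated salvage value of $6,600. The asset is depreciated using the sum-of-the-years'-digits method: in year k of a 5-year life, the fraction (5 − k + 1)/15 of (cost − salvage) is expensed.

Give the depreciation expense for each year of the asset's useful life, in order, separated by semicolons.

$20,135; $16,108; $12,081; $8,054; $4,027

Depreciable base = $67,005 − $6,600 = $60,405.
Sum of the years' digits = 5+4+3+2+1 = 15.
Year 1: $60,405 × 5/15 = $20,135. Book value $46,870.
Year 2: $60,405 × 4/15 = $16,108. Book value $30,762.
Year 3: $60,405 × 3/15 = $12,081. Book value $18,681.
Year 4: $60,405 × 2/15 = $8,054. Book value $10,627.
Year 5: $60,405 × 1/15 = $4,027. Book value $6,600.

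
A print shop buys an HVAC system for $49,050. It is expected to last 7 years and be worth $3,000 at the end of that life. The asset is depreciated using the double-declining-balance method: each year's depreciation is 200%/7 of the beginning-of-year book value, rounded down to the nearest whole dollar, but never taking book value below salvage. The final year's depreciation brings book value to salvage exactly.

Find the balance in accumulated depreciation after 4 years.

Depreciable base = $49,050 − $3,000 = $46,050.
Year 1: ⌊$49,050 × 200%/7⌋ = $14,014. Book value $35,036.
Year 2: ⌊$35,036 × 200%/7⌋ = $10,010. Book value $25,026.
Year 3: ⌊$25,026 × 200%/7⌋ = $7,150. Book value $17,876.
Year 4: ⌊$17,876 × 200%/7⌋ = $5,107. Book value $12,769.
Accumulated through year 4 = $49,050 − $12,769 = $36,281.

$36,281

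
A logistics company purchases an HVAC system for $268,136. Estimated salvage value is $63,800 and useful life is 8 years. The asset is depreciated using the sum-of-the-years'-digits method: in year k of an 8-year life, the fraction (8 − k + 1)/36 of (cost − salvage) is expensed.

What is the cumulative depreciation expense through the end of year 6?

$187,308

Depreciable base = $268,136 − $63,800 = $204,336.
Sum of the years' digits = 8+7+6+5+4+3+2+1 = 36.
Year 1: $204,336 × 8/36 = $45,408. Book value $222,728.
Year 2: $204,336 × 7/36 = $39,732. Book value $182,996.
Year 3: $204,336 × 6/36 = $34,056. Book value $148,940.
Year 4: $204,336 × 5/36 = $28,380. Book value $120,560.
Year 5: $204,336 × 4/36 = $22,704. Book value $97,856.
Year 6: $204,336 × 3/36 = $17,028. Book value $80,828.
Accumulated through year 6 = $268,136 − $80,828 = $187,308.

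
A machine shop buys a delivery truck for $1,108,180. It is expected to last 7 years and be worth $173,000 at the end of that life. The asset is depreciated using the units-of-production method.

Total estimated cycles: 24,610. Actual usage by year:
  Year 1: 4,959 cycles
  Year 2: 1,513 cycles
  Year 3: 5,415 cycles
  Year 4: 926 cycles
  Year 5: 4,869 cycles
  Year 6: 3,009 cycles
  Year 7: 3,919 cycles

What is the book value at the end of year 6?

$321,922

Depreciable base = $1,108,180 − $173,000 = $935,180.
Rate = $935,180 / 24,610 cycles = $38 per cycle.
Year 1: 4,959 × $38 = $188,442. Book value $919,738.
Year 2: 1,513 × $38 = $57,494. Book value $862,244.
Year 3: 5,415 × $38 = $205,770. Book value $656,474.
Year 4: 926 × $38 = $35,188. Book value $621,286.
Year 5: 4,869 × $38 = $185,022. Book value $436,264.
Year 6: 3,009 × $38 = $114,342. Book value $321,922.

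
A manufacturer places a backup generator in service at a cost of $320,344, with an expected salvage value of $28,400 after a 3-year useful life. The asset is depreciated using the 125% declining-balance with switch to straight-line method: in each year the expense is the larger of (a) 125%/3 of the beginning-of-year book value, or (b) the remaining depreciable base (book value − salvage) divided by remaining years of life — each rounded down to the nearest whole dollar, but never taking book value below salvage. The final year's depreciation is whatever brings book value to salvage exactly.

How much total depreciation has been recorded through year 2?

$212,710

Depreciable base = $320,344 − $28,400 = $291,944.
Year 1: DB = ⌊$320,344 × 125%/3⌋ = $133,476; SL = ⌊$291,944/3⌋ = $97,314 → take DB $133,476. Book value $186,868.
Year 2: DB = ⌊$186,868 × 125%/3⌋ = $77,861; SL = ⌊$158,468/2⌋ = $79,234 → take SL $79,234. Book value $107,634.
Accumulated through year 2 = $320,344 − $107,634 = $212,710.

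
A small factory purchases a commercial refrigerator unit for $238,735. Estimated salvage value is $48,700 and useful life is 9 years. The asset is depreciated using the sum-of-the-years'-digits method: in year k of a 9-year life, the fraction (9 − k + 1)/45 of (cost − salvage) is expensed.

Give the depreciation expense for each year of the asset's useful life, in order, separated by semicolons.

Depreciable base = $238,735 − $48,700 = $190,035.
Sum of the years' digits = 9+8+7+6+5+4+3+2+1 = 45.
Year 1: $190,035 × 9/45 = $38,007. Book value $200,728.
Year 2: $190,035 × 8/45 = $33,784. Book value $166,944.
Year 3: $190,035 × 7/45 = $29,561. Book value $137,383.
Year 4: $190,035 × 6/45 = $25,338. Book value $112,045.
Year 5: $190,035 × 5/45 = $21,115. Book value $90,930.
Year 6: $190,035 × 4/45 = $16,892. Book value $74,038.
Year 7: $190,035 × 3/45 = $12,669. Book value $61,369.
Year 8: $190,035 × 2/45 = $8,446. Book value $52,923.
Year 9: $190,035 × 1/45 = $4,223. Book value $48,700.

$38,007; $33,784; $29,561; $25,338; $21,115; $16,892; $12,669; $8,446; $4,223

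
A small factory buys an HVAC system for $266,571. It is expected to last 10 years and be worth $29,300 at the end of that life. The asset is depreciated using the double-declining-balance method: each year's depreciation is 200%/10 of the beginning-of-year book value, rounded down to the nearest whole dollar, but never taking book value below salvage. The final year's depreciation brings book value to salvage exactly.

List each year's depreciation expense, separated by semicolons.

$53,314; $42,651; $34,121; $27,297; $21,837; $17,470; $13,976; $11,181; $8,944; $6,480

Depreciable base = $266,571 − $29,300 = $237,271.
Year 1: ⌊$266,571 × 200%/10⌋ = $53,314. Book value $213,257.
Year 2: ⌊$213,257 × 200%/10⌋ = $42,651. Book value $170,606.
Year 3: ⌊$170,606 × 200%/10⌋ = $34,121. Book value $136,485.
Year 4: ⌊$136,485 × 200%/10⌋ = $27,297. Book value $109,188.
Year 5: ⌊$109,188 × 200%/10⌋ = $21,837. Book value $87,351.
Year 6: ⌊$87,351 × 200%/10⌋ = $17,470. Book value $69,881.
Year 7: ⌊$69,881 × 200%/10⌋ = $13,976. Book value $55,905.
Year 8: ⌊$55,905 × 200%/10⌋ = $11,181. Book value $44,724.
Year 9: ⌊$44,724 × 200%/10⌋ = $8,944. Book value $35,780.
Year 10 (final): $35,780 − $29,300 = $6,480. Book value $29,300.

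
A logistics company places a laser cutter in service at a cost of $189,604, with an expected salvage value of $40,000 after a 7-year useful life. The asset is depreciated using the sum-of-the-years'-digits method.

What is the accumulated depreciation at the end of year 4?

Depreciable base = $189,604 − $40,000 = $149,604.
Sum of the years' digits = 7+6+5+4+3+2+1 = 28.
Year 1: $149,604 × 7/28 = $37,401. Book value $152,203.
Year 2: $149,604 × 6/28 = $32,058. Book value $120,145.
Year 3: $149,604 × 5/28 = $26,715. Book value $93,430.
Year 4: $149,604 × 4/28 = $21,372. Book value $72,058.
Accumulated through year 4 = $189,604 − $72,058 = $117,546.

$117,546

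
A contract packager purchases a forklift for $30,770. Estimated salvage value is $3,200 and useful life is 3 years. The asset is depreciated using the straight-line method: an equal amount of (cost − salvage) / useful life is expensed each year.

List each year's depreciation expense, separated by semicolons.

$9,190; $9,190; $9,190

Depreciable base = $30,770 − $3,200 = $27,570.
Annual expense = $27,570 / 3 = $9,190.
End of year 1: book value $21,580.
End of year 2: book value $12,390.
End of year 3: book value $3,200.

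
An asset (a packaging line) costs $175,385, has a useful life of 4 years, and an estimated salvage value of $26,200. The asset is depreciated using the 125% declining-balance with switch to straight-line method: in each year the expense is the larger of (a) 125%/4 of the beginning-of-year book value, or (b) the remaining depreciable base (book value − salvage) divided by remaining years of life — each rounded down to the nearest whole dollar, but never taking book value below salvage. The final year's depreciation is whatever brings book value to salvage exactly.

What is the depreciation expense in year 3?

$28,349

Depreciable base = $175,385 − $26,200 = $149,185.
Year 1: DB = ⌊$175,385 × 125%/4⌋ = $54,807; SL = ⌊$149,185/4⌋ = $37,296 → take DB $54,807. Book value $120,578.
Year 2: DB = ⌊$120,578 × 125%/4⌋ = $37,680; SL = ⌊$94,378/3⌋ = $31,459 → take DB $37,680. Book value $82,898.
Year 3: DB = ⌊$82,898 × 125%/4⌋ = $25,905; SL = ⌊$56,698/2⌋ = $28,349 → take SL $28,349. Book value $54,549.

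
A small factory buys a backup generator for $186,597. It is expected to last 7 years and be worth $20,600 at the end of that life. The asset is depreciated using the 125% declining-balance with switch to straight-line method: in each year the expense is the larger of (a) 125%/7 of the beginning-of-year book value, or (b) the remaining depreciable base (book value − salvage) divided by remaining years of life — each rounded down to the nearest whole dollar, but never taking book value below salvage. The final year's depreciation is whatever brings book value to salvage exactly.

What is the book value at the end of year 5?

Depreciable base = $186,597 − $20,600 = $165,997.
Year 1: DB = ⌊$186,597 × 125%/7⌋ = $33,320; SL = ⌊$165,997/7⌋ = $23,713 → take DB $33,320. Book value $153,277.
Year 2: DB = ⌊$153,277 × 125%/7⌋ = $27,370; SL = ⌊$132,677/6⌋ = $22,112 → take DB $27,370. Book value $125,907.
Year 3: DB = ⌊$125,907 × 125%/7⌋ = $22,483; SL = ⌊$105,307/5⌋ = $21,061 → take DB $22,483. Book value $103,424.
Year 4: DB = ⌊$103,424 × 125%/7⌋ = $18,468; SL = ⌊$82,824/4⌋ = $20,706 → take SL $20,706. Book value $82,718.
Year 5: DB = ⌊$82,718 × 125%/7⌋ = $14,771; SL = ⌊$62,118/3⌋ = $20,706 → take SL $20,706. Book value $62,012.

$62,012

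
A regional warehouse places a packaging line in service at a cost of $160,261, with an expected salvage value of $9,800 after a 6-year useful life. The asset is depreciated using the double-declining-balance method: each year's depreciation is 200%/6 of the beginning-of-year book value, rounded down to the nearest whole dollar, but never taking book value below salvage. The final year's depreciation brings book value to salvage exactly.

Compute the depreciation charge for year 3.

$23,742

Depreciable base = $160,261 − $9,800 = $150,461.
Year 1: ⌊$160,261 × 200%/6⌋ = $53,420. Book value $106,841.
Year 2: ⌊$106,841 × 200%/6⌋ = $35,613. Book value $71,228.
Year 3: ⌊$71,228 × 200%/6⌋ = $23,742. Book value $47,486.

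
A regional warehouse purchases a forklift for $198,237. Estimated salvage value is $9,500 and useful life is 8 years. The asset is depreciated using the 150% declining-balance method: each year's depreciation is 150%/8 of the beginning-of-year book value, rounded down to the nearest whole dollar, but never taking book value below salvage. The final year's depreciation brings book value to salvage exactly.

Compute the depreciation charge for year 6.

Depreciable base = $198,237 − $9,500 = $188,737.
Year 1: ⌊$198,237 × 150%/8⌋ = $37,169. Book value $161,068.
Year 2: ⌊$161,068 × 150%/8⌋ = $30,200. Book value $130,868.
Year 3: ⌊$130,868 × 150%/8⌋ = $24,537. Book value $106,331.
Year 4: ⌊$106,331 × 150%/8⌋ = $19,937. Book value $86,394.
Year 5: ⌊$86,394 × 150%/8⌋ = $16,198. Book value $70,196.
Year 6: ⌊$70,196 × 150%/8⌋ = $13,161. Book value $57,035.

$13,161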